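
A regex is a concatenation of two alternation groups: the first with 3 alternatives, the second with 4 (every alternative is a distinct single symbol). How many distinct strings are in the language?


First group: 3 alternatives
Second group: 4 alternatives
Concatenation: each choice from group 1 pairs with each from group 2
Total = 3 x 4 = 12

12


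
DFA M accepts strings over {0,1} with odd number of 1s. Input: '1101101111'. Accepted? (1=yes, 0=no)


DFA has 2 states: q_even (start, accept=no) and q_odd
Processing string '1101101111' character by character:
  Position 0: read '1', 1-count=1 -> q_odd
  Position 1: read '1', 1-count=2 -> q_even
  Position 2: read '0', 1-count=2 -> q_even (no change)
  Position 3: read '1', 1-count=3 -> q_odd
  Position 4: read '1', 1-count=4 -> q_even
  Position 5: read '0', 1-count=4 -> q_even (no change)
  Position 6: read '1', 1-count=5 -> q_odd
  Position 7: read '1', 1-count=6 -> q_even
  Position 8: read '1', 1-count=7 -> q_odd
  Position 9: read '1', 1-count=8 -> q_even
Final state: q_even, total 1s = 8 (even); the DFA requires an odd count -> reject

0


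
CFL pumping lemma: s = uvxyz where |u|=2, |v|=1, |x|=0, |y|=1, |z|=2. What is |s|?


|s| = |u| + |v| + |x| + |y| + |z|
= 2 + 1 + 0 + 1 + 2
= 3 + 0 + 3
= 3 + 3
= 6

6


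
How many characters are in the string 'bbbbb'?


String: 'bbbbb'
Counting characters:
  'b' appears 5 time(s)
Total length = 0 + 5 = 5

5


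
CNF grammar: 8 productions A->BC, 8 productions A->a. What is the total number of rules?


CNF allows two rule forms:
  A -> BC (binary): 8 rules
  A -> a (terminal): 8 rules
Total = 8 + 8 = 16

16


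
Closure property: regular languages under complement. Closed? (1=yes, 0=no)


Regular languages are closed under:
- Union (DFA product construction)
- Intersection (DFA product construction)
- Complement (swap accept/reject states)
- Concatenation (NFA construction)
- Kleene star (NFA construction)
complement is in this list
Therefore: closed

1


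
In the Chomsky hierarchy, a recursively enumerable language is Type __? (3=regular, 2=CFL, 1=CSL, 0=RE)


Chomsky hierarchy levels:
  Type 3: Regular (DFA/NFA/regex)
  Type 2: Context-free (PDA)
  Type 1: Context-sensitive
  Type 0: Recursively enumerable (TM)
'recursively enumerable' corresponds to Type 0

0


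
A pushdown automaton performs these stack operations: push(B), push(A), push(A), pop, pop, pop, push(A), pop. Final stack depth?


Tracing stack operations:
  push(B) -> stack = [B], depth=1
  push(A) -> stack = [B,A], depth=2
  push(A) -> stack = [B,A,A], depth=3
  pop -> removed A, stack = [B,A], depth=2
  pop -> removed A, stack = [B], depth=1
  pop -> removed B, stack = [], depth=0
  push(A) -> stack = [A], depth=1
  pop -> removed A, stack = [], depth=0
Final depth = 0

0


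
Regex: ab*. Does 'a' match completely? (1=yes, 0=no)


Pattern: ab*
String: 'a'
Pattern requires: exactly one 'a' followed by zero or more 'b's
First char is 'a' -> OK
Rest '': all b's? Yes
Result: 1

1


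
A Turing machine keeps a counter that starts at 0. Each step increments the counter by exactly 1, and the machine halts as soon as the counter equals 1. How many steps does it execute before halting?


Counter starts at 0. Counting sequence:
  Step 1: counter = 1
Counter reached 1 -> halt
Total steps = 1

1


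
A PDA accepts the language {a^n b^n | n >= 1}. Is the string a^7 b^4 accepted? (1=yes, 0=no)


Language requires equal numbers of a's and b's
PDA pushes for each 'a', pops for each 'b'
Number of a's = 7
Number of b's = 4
7 != 4 -> Reject

0


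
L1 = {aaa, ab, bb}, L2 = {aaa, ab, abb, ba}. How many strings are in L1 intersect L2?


L1 = {aaa, ab, bb}
L2 = {aaa, ab, abb, ba}
Checking each string in L1 against L2:
  'aaa': in L2? Yes
  'ab': in L2? Yes
  'bb': in L2? No
Intersection = {aaa, ab}
|L1 ∩ L2| = 2

2


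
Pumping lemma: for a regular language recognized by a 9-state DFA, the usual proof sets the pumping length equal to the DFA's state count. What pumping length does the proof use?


Pumping lemma for regular languages (standard proof):
Take p = |Q|, the number of DFA states.
Any string of length >= |Q| passes through |Q|+1 states while reading its first |Q| symbols,
so by pigeonhole some state repeats, giving the loop that can be pumped.
Here |Q| = 9
Therefore the proof uses p = 9

9


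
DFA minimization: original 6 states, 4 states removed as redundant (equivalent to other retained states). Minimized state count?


Original DFA: 6 states
Redundant states removed: 4
Minimized states = original - removed
= 6 - 4
= 2

2


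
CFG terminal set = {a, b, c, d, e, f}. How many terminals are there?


Terminal symbols: a, b, c, d, e, f
Counting each: a (#1), b (#2), c (#3), d (#4), e (#5), f (#6)
Total = 6

6


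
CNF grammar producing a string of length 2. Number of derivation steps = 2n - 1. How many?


Chomsky Normal Form derivation:
String length n = 2
Each step either:
  - Splits a nonterminal into two (n-1 such steps)
  - Converts a nonterminal to terminal (n such steps)
Total = (n-1) + n = 2n - 1
= 2(2) - 1
= 4 - 1
= 3

3


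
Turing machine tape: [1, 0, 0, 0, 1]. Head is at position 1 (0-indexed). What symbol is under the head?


Tape: [1, 0, 0, 0, 1]
Positions: 0 1 2 3 4
Values:    1 0 0 0 1
Head at position 1
tape[1] = 0

0


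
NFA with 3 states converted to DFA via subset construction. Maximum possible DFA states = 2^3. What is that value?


NFA has 3 states
Subset construction: each DFA state = subset of NFA states
Maximum subsets = 2^3
2^3 = 8

8


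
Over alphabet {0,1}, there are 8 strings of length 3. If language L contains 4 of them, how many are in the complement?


Alphabet: {0,1}
String length: 3
Total strings of length 3 = 2^3 = 8
Strings in L = 4
Complement = total - |L|
= 8 - 4
= 4

4


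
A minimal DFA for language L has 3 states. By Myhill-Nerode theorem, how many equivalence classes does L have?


Myhill-Nerode theorem:
Number of equivalence classes = number of states in minimal DFA
Minimal DFA states = 3
Therefore equivalence classes = 3

3


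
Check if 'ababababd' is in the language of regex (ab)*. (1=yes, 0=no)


Pattern: (ab)*
String: 'ababababd'
Pattern requires: zero or more repetitions of 'ab'
Length 9 is odd -> cannot be (ab)* -> no match
Result: 0

0


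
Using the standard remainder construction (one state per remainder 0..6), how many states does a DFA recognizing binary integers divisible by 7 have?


Divisibility by 7 is tracked via the remainder mod 7: 0, 1, ..., 6
The construction assigns one state to each remainder
Number of remainders = 7

7


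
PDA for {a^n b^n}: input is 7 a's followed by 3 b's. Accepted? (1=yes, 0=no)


Language requires equal numbers of a's and b's
PDA pushes for each 'a', pops for each 'b'
Number of a's = 7
Number of b's = 3
7 != 3 -> Reject

0


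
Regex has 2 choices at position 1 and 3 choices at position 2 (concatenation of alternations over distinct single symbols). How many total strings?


First group: 2 alternatives
Second group: 3 alternatives
Concatenation: each choice from group 1 pairs with each from group 2
Total = 2 x 3 = 6

6


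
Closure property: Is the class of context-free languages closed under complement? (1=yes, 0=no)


CFL closure properties:
  Closed under: union, concatenation, Kleene star
  NOT closed under: intersection, complement
Operation 'complement' is in not-closed list -> No (not closed)

0


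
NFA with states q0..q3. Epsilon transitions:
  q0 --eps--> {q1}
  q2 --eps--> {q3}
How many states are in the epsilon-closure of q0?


Starting from q0
Initialize closure = {q0}
Follow epsilon from q0 -> add q1
Final closure: {q0, q1}
Size = 2

2


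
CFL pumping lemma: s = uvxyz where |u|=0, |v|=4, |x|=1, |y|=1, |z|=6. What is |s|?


|s| = |u| + |v| + |x| + |y| + |z|
= 0 + 4 + 1 + 1 + 6
= 4 + 1 + 7
= 5 + 7
= 12

12


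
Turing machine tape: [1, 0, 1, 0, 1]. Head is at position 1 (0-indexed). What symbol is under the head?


Tape: [1, 0, 1, 0, 1]
Positions: 0 1 2 3 4
Values:    1 0 1 0 1
Head at position 1
tape[1] = 0

0


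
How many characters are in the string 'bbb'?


String: 'bbb'
Counting characters:
  'b' appears 3 time(s)
Total length = 0 + 3 = 3

3


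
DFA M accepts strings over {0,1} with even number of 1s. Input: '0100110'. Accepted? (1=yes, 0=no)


DFA has 2 states: q_even (start, accept=yes) and q_odd
Processing string '0100110' character by character:
  Position 0: read '0', 1-count=0 -> q_even (no change)
  Position 1: read '1', 1-count=1 -> q_odd
  Position 2: read '0', 1-count=1 -> q_odd (no change)
  Position 3: read '0', 1-count=1 -> q_odd (no change)
  Position 4: read '1', 1-count=2 -> q_even
  Position 5: read '1', 1-count=3 -> q_odd
  Position 6: read '0', 1-count=3 -> q_odd (no change)
Final state: q_odd, total 1s = 3 (odd); the DFA requires an even count -> reject

0


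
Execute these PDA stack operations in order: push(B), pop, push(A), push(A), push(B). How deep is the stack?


Tracing stack operations:
  push(B) -> stack = [B], depth=1
  pop -> removed B, stack = [], depth=0
  push(A) -> stack = [A], depth=1
  push(A) -> stack = [A,A], depth=2
  push(B) -> stack = [A,A,B], depth=3
Final depth = 3

3


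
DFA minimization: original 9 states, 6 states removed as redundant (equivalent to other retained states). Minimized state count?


Original DFA: 9 states
Redundant states removed: 6
Minimized states = original - removed
= 9 - 6
= 3

3


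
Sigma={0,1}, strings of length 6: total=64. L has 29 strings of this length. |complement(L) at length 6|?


Alphabet: {0,1}
String length: 6
Total strings of length 6 = 2^6 = 64
Strings in L = 29
Complement = total - |L|
= 64 - 29
= 35

35


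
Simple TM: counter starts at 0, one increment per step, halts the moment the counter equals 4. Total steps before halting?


Counter starts at 0. Counting sequence:
  Step 1: counter = 1
  Step 2: counter = 2
  Step 3: counter = 3
  Step 4: counter = 4
Counter reached 4 -> halt
Total steps = 4

4


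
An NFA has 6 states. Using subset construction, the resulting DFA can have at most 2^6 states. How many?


NFA has 6 states
Subset construction: each DFA state = subset of NFA states
Maximum subsets = 2^6
2^6 = 64

64


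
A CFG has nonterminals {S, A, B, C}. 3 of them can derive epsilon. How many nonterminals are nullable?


Nonterminals: {S, A, B, C}
A nonterminal is nullable if it can derive epsilon
Counting nullable nonterminals: 3
Total nullable = 3

3


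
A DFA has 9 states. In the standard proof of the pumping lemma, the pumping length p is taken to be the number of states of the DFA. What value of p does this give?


Pumping lemma for regular languages (standard proof):
Take p = |Q|, the number of DFA states.
Any string of length >= |Q| passes through |Q|+1 states while reading its first |Q| symbols,
so by pigeonhole some state repeats, giving the loop that can be pumped.
Here |Q| = 9
Therefore the proof uses p = 9

9


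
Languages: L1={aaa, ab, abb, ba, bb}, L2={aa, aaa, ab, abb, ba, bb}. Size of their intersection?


L1 = {aaa, ab, abb, ba, bb}
L2 = {aa, aaa, ab, abb, ba, bb}
Checking each string in L1 against L2:
  'aaa': in L2? Yes
  'ab': in L2? Yes
  'abb': in L2? Yes
  'ba': in L2? Yes
  'bb': in L2? Yes
Intersection = {aaa, ab, abb, ba, bb}
|L1 ∩ L2| = 5

5


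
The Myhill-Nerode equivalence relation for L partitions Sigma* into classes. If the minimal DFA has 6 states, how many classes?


Myhill-Nerode theorem:
Number of equivalence classes = number of states in minimal DFA
Minimal DFA states = 6
Therefore equivalence classes = 6

6


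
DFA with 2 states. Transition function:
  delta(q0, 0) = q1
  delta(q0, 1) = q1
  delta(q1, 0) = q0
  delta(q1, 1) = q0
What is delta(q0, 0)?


Looking up transition function:
delta(q0, 0) in the table
Row: q0, Column: 0
Result: q1

q1


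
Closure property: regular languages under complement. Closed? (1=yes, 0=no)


Regular languages are closed under:
- Union (DFA product construction)
- Intersection (DFA product construction)
- Complement (swap accept/reject states)
- Concatenation (NFA construction)
- Kleene star (NFA construction)
complement is in this list
Therefore: closed

1


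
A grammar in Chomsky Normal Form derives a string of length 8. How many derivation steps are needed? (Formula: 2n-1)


Chomsky Normal Form derivation:
String length n = 8
Each step either:
  - Splits a nonterminal into two (n-1 such steps)
  - Converts a nonterminal to terminal (n such steps)
Total = (n-1) + n = 2n - 1
= 2(8) - 1
= 16 - 1
= 15

15


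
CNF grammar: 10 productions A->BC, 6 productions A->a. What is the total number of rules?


CNF allows two rule forms:
  A -> BC (binary): 10 rules
  A -> a (terminal): 6 rules
Total = 10 + 6 = 16

16


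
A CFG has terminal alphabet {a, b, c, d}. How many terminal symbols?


Terminal symbols: a, b, c, d
Counting each: a (#1), b (#2), c (#3), d (#4)
Total = 4

4


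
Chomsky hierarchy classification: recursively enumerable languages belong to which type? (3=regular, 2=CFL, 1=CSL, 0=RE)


Chomsky hierarchy levels:
  Type 3: Regular (DFA/NFA/regex)
  Type 2: Context-free (PDA)
  Type 1: Context-sensitive
  Type 0: Recursively enumerable (TM)
'recursively enumerable' corresponds to Type 0

0


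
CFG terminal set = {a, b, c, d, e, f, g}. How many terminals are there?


Terminal symbols: a, b, c, d, e, f, g
Counting each: a (#1), b (#2), c (#3), d (#4), e (#5), f (#6), g (#7)
Total = 7

7


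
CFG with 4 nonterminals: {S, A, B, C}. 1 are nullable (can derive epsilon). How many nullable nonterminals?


Nonterminals: {S, A, B, C}
A nonterminal is nullable if it can derive epsilon
Counting nullable nonterminals: 1
Total nullable = 1

1


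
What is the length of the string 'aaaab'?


String: 'aaaab'
Counting characters:
  'a' appears 4 time(s)
  'b' appears 1 time(s)
Total length = 4 + 1 = 5

5


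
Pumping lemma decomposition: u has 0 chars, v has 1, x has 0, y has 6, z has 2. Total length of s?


|s| = |u| + |v| + |x| + |y| + |z|
= 0 + 1 + 0 + 6 + 2
= 1 + 0 + 8
= 1 + 8
= 9

9


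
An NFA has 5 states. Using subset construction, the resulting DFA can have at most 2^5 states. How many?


NFA has 5 states
Subset construction: each DFA state = subset of NFA states
Maximum subsets = 2^5
2^5 = 32

32


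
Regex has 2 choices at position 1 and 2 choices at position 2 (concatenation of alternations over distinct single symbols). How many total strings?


First group: 2 alternatives
Second group: 2 alternatives
Concatenation: each choice from group 1 pairs with each from group 2
Total = 2 x 2 = 4

4


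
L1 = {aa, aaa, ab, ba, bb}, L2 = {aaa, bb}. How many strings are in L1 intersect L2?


L1 = {aa, aaa, ab, ba, bb}
L2 = {aaa, bb}
Checking each string in L1 against L2:
  'aa': in L2? No
  'aaa': in L2? Yes
  'ab': in L2? No
  'ba': in L2? No
  'bb': in L2? Yes
Intersection = {aaa, bb}
|L1 ∩ L2| = 2

2


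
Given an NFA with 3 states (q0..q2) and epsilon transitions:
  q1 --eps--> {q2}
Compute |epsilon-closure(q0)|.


Starting from q0
Initialize closure = {q0}
q0 has no outgoing epsilon transitions -> nothing to add
Final closure: {q0}
Size = 1

1


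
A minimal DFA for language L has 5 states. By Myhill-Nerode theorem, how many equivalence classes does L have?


Myhill-Nerode theorem:
Number of equivalence classes = number of states in minimal DFA
Minimal DFA states = 5
Therefore equivalence classes = 5

5


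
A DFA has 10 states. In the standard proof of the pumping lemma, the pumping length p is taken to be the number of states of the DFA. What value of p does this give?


Pumping lemma for regular languages (standard proof):
Take p = |Q|, the number of DFA states.
Any string of length >= |Q| passes through |Q|+1 states while reading its first |Q| symbols,
so by pigeonhole some state repeats, giving the loop that can be pumped.
Here |Q| = 10
Therefore the proof uses p = 10

10


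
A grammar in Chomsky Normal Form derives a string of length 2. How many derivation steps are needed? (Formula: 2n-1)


Chomsky Normal Form derivation:
String length n = 2
Each step either:
  - Splits a nonterminal into two (n-1 such steps)
  - Converts a nonterminal to terminal (n such steps)
Total = (n-1) + n = 2n - 1
= 2(2) - 1
= 4 - 1
= 3

3


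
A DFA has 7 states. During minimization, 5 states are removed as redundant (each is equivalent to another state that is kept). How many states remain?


Original DFA: 7 states
Redundant states removed: 5
Minimized states = original - removed
= 7 - 5
= 2

2


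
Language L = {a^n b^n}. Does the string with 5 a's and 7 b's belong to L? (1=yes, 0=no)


Language requires equal numbers of a's and b's
PDA pushes for each 'a', pops for each 'b'
Number of a's = 5
Number of b's = 7
5 != 7 -> Reject

0


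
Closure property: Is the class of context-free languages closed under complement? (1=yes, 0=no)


CFL closure properties:
  Closed under: union, concatenation, Kleene star
  NOT closed under: intersection, complement
Operation 'complement' is in not-closed list -> No (not closed)

0


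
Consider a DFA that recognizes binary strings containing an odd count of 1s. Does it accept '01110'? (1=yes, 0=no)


DFA has 2 states: q_even (start, accept=no) and q_odd
Processing string '01110' character by character:
  Position 0: read '0', 1-count=0 -> q_even (no change)
  Position 1: read '1', 1-count=1 -> q_odd
  Position 2: read '1', 1-count=2 -> q_even
  Position 3: read '1', 1-count=3 -> q_odd
  Position 4: read '0', 1-count=3 -> q_odd (no change)
Final state: q_odd, total 1s = 3 (odd); the DFA requires an odd count -> accept

1


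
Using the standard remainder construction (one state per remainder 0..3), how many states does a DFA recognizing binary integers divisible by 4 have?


Divisibility by 4 is tracked via the remainder mod 4: 0, 1, ..., 3
The construction assigns one state to each remainder
Number of remainders = 4

4


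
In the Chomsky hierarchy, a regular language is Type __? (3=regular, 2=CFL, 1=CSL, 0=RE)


Chomsky hierarchy levels:
  Type 3: Regular (DFA/NFA/regex)
  Type 2: Context-free (PDA)
  Type 1: Context-sensitive
  Type 0: Recursively enumerable (TM)
'regular' corresponds to Type 3

3


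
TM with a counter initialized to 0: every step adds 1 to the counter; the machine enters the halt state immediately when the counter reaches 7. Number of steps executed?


Counter starts at 0. Counting sequence:
  Step 1: counter = 1
  Step 2: counter = 2
  Step 3: counter = 3
  Step 4: counter = 4
  Step 5: counter = 5
  Step 6: counter = 6
  Step 7: counter = 7
Counter reached 7 -> halt
Total steps = 7

7


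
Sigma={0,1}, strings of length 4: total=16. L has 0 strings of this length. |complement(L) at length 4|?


Alphabet: {0,1}
String length: 4
Total strings of length 4 = 2^4 = 16
Strings in L = 0
Complement = total - |L|
= 16 - 0
= 16

16


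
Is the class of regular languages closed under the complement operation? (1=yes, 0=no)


Regular languages are closed under:
- Union (DFA product construction)
- Intersection (DFA product construction)
- Complement (swap accept/reject states)
- Concatenation (NFA construction)
- Kleene star (NFA construction)
complement is in this list
Therefore: closed

1


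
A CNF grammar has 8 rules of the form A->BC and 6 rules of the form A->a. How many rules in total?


CNF allows two rule forms:
  A -> BC (binary): 8 rules
  A -> a (terminal): 6 rules
Total = 8 + 6 = 14

14


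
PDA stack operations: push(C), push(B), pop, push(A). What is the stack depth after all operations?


Tracing stack operations:
  push(C) -> stack = [C], depth=1
  push(B) -> stack = [C,B], depth=2
  pop -> removed B, stack = [C], depth=1
  push(A) -> stack = [C,A], depth=2
Final depth = 2

2


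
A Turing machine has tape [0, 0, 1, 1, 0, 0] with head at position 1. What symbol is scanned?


Tape: [0, 0, 1, 1, 0, 0]
Positions: 0 1 2 3 4 5
Values:    0 0 1 1 0 0
Head at position 1
tape[1] = 0

0


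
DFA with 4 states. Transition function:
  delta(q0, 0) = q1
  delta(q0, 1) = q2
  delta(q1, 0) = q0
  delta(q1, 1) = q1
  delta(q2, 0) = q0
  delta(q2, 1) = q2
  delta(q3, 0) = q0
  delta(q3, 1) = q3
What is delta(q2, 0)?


Looking up transition function:
delta(q2, 0) in the table
Row: q2, Column: 0
Result: q0

q0


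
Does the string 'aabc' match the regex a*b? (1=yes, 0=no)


Pattern: a*b
String: 'aabc'
Pattern requires: zero or more 'a's followed by exactly one 'b'
Found 2 leading 'a's
Remaining: 'bc'
Remaining is not 'b' -> no match
Result: 0

0


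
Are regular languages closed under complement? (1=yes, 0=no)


Regular languages are closed under all standard operations:
- Union: Yes (product construction)
- Intersection: Yes (product construction)
- Complement: Yes (swap accept/reject)
- Concatenation: Yes (NFA construction)
Operation: complement -> Closed

1


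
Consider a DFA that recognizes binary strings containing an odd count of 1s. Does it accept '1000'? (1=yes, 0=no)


DFA has 2 states: q_even (start, accept=no) and q_odd
Processing string '1000' character by character:
  Position 0: read '1', 1-count=1 -> q_odd
  Position 1: read '0', 1-count=1 -> q_odd (no change)
  Position 2: read '0', 1-count=1 -> q_odd (no change)
  Position 3: read '0', 1-count=1 -> q_odd (no change)
Final state: q_odd, total 1s = 1 (odd); the DFA requires an odd count -> accept

1


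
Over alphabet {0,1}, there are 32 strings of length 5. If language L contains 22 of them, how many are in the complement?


Alphabet: {0,1}
String length: 5
Total strings of length 5 = 2^5 = 32
Strings in L = 22
Complement = total - |L|
= 32 - 22
= 10

10


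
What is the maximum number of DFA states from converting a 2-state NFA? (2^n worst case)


NFA has 2 states
Subset construction: each DFA state = subset of NFA states
Maximum subsets = 2^2
2^2 = 4

4


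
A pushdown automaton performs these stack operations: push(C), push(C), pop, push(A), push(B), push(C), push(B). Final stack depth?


Tracing stack operations:
  push(C) -> stack = [C], depth=1
  push(C) -> stack = [C,C], depth=2
  pop -> removed C, stack = [C], depth=1
  push(A) -> stack = [C,A], depth=2
  push(B) -> stack = [C,A,B], depth=3
  push(C) -> stack = [C,A,B,C], depth=4
  push(B) -> stack = [C,A,B,C,B], depth=5
Final depth = 5

5


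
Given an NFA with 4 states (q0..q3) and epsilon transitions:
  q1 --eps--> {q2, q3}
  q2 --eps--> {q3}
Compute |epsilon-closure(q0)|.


Starting from q0
Initialize closure = {q0}
q0 has no outgoing epsilon transitions -> nothing to add
Final closure: {q0}
Size = 1

1


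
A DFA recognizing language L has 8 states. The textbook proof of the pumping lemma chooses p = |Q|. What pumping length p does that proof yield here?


Pumping lemma for regular languages (standard proof):
Take p = |Q|, the number of DFA states.
Any string of length >= |Q| passes through |Q|+1 states while reading its first |Q| symbols,
so by pigeonhole some state repeats, giving the loop that can be pumped.
Here |Q| = 8
Therefore the proof uses p = 8

8


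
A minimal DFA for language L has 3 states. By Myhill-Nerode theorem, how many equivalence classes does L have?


Myhill-Nerode theorem:
Number of equivalence classes = number of states in minimal DFA
Minimal DFA states = 3
Therefore equivalence classes = 3

3


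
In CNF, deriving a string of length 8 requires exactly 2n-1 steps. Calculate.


Chomsky Normal Form derivation:
String length n = 8
Each step either:
  - Splits a nonterminal into two (n-1 such steps)
  - Converts a nonterminal to terminal (n such steps)
Total = (n-1) + n = 2n - 1
= 2(8) - 1
= 16 - 1
= 15

15


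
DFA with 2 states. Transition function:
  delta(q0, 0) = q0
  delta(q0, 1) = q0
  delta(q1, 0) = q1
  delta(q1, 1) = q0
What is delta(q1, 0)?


Looking up transition function:
delta(q1, 0) in the table
Row: q1, Column: 0
Result: q1

q1


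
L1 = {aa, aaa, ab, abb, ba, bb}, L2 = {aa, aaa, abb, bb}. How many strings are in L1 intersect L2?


L1 = {aa, aaa, ab, abb, ba, bb}
L2 = {aa, aaa, abb, bb}
Checking each string in L1 against L2:
  'aa': in L2? Yes
  'aaa': in L2? Yes
  'ab': in L2? No
  'abb': in L2? Yes
  'ba': in L2? No
  'bb': in L2? Yes
Intersection = {aa, aaa, abb, bb}
|L1 ∩ L2| = 4

4


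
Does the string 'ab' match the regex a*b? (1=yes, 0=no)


Pattern: a*b
String: 'ab'
Pattern requires: zero or more 'a's followed by exactly one 'b'
Found 1 leading 'a's
Remaining: 'b'
Remaining is exactly 'b' -> match
Result: 1

1


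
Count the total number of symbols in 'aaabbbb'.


String: 'aaabbbb'
Counting characters:
  'a' appears 3 time(s)
  'b' appears 4 time(s)
Total length = 3 + 4 = 7

7


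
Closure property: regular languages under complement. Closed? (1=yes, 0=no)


Regular languages are closed under:
- Union (DFA product construction)
- Intersection (DFA product construction)
- Complement (swap accept/reject states)
- Concatenation (NFA construction)
- Kleene star (NFA construction)
complement is in this list
Therefore: closed

1


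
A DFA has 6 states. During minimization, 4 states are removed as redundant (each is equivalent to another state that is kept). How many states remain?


Original DFA: 6 states
Redundant states removed: 4
Minimized states = original - removed
= 6 - 4
= 2

2


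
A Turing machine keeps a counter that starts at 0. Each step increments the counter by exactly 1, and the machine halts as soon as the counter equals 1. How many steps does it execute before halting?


Counter starts at 0. Counting sequence:
  Step 1: counter = 1
Counter reached 1 -> halt
Total steps = 1

1


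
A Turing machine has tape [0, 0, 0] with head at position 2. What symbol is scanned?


Tape: [0, 0, 0]
Positions: 0 1 2
Values:    0 0 0
Head at position 2
tape[2] = 0

0


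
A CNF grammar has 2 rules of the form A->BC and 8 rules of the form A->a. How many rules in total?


CNF allows two rule forms:
  A -> BC (binary): 2 rules
  A -> a (terminal): 8 rules
Total = 2 + 8 = 10

10


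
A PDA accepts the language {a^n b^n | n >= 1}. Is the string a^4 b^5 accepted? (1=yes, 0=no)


Language requires equal numbers of a's and b's
PDA pushes for each 'a', pops for each 'b'
Number of a's = 4
Number of b's = 5
4 != 5 -> Reject

0


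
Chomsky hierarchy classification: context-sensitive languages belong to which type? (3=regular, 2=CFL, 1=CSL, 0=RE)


Chomsky hierarchy levels:
  Type 3: Regular (DFA/NFA/regex)
  Type 2: Context-free (PDA)
  Type 1: Context-sensitive
  Type 0: Recursively enumerable (TM)
'context-sensitive' corresponds to Type 1

1


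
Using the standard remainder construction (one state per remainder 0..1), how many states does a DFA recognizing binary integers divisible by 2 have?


Divisibility by 2 is tracked via the remainder mod 2: 0, 1, ..., 1
The construction assigns one state to each remainder
Number of remainders = 2

2


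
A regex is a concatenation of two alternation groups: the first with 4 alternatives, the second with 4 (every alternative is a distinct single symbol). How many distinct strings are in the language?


First group: 4 alternatives
Second group: 4 alternatives
Concatenation: each choice from group 1 pairs with each from group 2
Total = 4 x 4 = 16

16


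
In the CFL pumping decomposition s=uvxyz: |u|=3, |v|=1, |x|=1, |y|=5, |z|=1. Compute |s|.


|s| = |u| + |v| + |x| + |y| + |z|
= 3 + 1 + 1 + 5 + 1
= 4 + 1 + 6
= 5 + 6
= 11

11


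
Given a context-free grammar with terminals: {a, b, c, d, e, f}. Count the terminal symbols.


Terminal symbols: a, b, c, d, e, f
Counting each: a (#1), b (#2), c (#3), d (#4), e (#5), f (#6)
Total = 6

6


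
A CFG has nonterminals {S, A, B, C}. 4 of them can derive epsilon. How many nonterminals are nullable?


Nonterminals: {S, A, B, C}
A nonterminal is nullable if it can derive epsilon
Counting nullable nonterminals: 4
Total nullable = 4

4


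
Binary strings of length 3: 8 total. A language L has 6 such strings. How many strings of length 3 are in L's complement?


Alphabet: {0,1}
String length: 3
Total strings of length 3 = 2^3 = 8
Strings in L = 6
Complement = total - |L|
= 8 - 6
= 2

2


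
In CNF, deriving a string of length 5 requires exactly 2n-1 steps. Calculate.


Chomsky Normal Form derivation:
String length n = 5
Each step either:
  - Splits a nonterminal into two (n-1 such steps)
  - Converts a nonterminal to terminal (n such steps)
Total = (n-1) + n = 2n - 1
= 2(5) - 1
= 10 - 1
= 9

9


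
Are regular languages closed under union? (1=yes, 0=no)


Regular languages are closed under all standard operations:
- Union: Yes (product construction)
- Intersection: Yes (product construction)
- Complement: Yes (swap accept/reject)
- Concatenation: Yes (NFA construction)
Operation: union -> Closed

1


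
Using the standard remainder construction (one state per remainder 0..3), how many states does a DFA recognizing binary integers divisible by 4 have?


Divisibility by 4 is tracked via the remainder mod 4: 0, 1, ..., 3
The construction assigns one state to each remainder
Number of remainders = 4

4


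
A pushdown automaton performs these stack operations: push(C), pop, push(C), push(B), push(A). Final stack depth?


Tracing stack operations:
  push(C) -> stack = [C], depth=1
  pop -> removed C, stack = [], depth=0
  push(C) -> stack = [C], depth=1
  push(B) -> stack = [C,B], depth=2
  push(A) -> stack = [C,B,A], depth=3
Final depth = 3

3


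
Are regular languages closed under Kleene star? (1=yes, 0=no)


Regular languages are closed under:
- Union (DFA product construction)
- Intersection (DFA product construction)
- Complement (swap accept/reject states)
- Concatenation (NFA construction)
- Kleene star (NFA construction)
Kleene star is in this list
Therefore: closed

1


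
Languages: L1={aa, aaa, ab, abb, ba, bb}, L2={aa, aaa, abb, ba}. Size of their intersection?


L1 = {aa, aaa, ab, abb, ba, bb}
L2 = {aa, aaa, abb, ba}
Checking each string in L1 against L2:
  'aa': in L2? Yes
  'aaa': in L2? Yes
  'ab': in L2? No
  'abb': in L2? Yes
  'ba': in L2? Yes
  'bb': in L2? No
Intersection = {aa, aaa, abb, ba}
|L1 ∩ L2| = 4

4


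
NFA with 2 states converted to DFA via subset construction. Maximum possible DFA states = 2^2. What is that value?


NFA has 2 states
Subset construction: each DFA state = subset of NFA states
Maximum subsets = 2^2
2^2 = 4

4


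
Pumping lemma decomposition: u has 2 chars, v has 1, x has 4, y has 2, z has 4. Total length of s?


|s| = |u| + |v| + |x| + |y| + |z|
= 2 + 1 + 4 + 2 + 4
= 3 + 4 + 6
= 7 + 6
= 13

13


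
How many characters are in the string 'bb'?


String: 'bb'
Counting characters:
  'b' appears 2 time(s)
Total length = 0 + 2 = 2

2


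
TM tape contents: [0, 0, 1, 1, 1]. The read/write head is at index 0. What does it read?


Tape: [0, 0, 1, 1, 1]
Positions: 0 1 2 3 4
Values:    0 0 1 1 1
Head at position 0
tape[0] = 0

0


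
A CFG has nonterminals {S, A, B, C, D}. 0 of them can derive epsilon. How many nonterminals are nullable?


Nonterminals: {S, A, B, C, D}
A nonterminal is nullable if it can derive epsilon
Counting nullable nonterminals: 0
Total nullable = 0

0


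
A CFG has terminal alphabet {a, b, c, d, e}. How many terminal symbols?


Terminal symbols: a, b, c, d, e
Counting each: a (#1), b (#2), c (#3), d (#4), e (#5)
Total = 5

5


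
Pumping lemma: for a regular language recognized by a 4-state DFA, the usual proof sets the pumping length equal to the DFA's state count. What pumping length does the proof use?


Pumping lemma for regular languages (standard proof):
Take p = |Q|, the number of DFA states.
Any string of length >= |Q| passes through |Q|+1 states while reading its first |Q| symbols,
so by pigeonhole some state repeats, giving the loop that can be pumped.
Here |Q| = 4
Therefore the proof uses p = 4

4


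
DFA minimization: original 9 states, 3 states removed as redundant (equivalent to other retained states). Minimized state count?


Original DFA: 9 states
Redundant states removed: 3
Minimized states = original - removed
= 9 - 3
= 6

6


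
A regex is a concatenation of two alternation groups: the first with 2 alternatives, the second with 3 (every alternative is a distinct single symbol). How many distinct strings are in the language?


First group: 2 alternatives
Second group: 3 alternatives
Concatenation: each choice from group 1 pairs with each from group 2
Total = 2 x 3 = 6

6


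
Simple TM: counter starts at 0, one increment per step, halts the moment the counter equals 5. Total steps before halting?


Counter starts at 0. Counting sequence:
  Step 1: counter = 1
  Step 2: counter = 2
  Step 3: counter = 3
  Step 4: counter = 4
  Step 5: counter = 5
Counter reached 5 -> halt
Total steps = 5

5


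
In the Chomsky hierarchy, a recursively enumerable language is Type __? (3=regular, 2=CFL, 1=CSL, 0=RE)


Chomsky hierarchy levels:
  Type 3: Regular (DFA/NFA/regex)
  Type 2: Context-free (PDA)
  Type 1: Context-sensitive
  Type 0: Recursively enumerable (TM)
'recursively enumerable' corresponds to Type 0

0


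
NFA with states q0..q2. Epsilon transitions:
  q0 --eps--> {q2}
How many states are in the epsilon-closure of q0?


Starting from q0
Initialize closure = {q0}
Follow epsilon from q0 -> add q2
Final closure: {q0, q2}
Size = 2

2


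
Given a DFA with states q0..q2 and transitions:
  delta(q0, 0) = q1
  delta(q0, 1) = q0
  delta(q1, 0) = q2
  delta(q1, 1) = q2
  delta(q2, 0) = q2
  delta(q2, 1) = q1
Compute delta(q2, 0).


Looking up transition function:
delta(q2, 0) in the table
Row: q2, Column: 0
Result: q2

q2


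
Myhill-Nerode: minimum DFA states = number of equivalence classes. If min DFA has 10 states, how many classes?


Myhill-Nerode theorem:
Number of equivalence classes = number of states in minimal DFA
Minimal DFA states = 10
Therefore equivalence classes = 10

10


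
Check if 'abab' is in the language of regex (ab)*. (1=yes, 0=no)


Pattern: (ab)*
String: 'abab'
Pattern requires: zero or more repetitions of 'ab'
Pairs: ['ab', 'ab']
All pairs are 'ab'? Yes
Result: 1

1


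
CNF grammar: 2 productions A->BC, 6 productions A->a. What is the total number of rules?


CNF allows two rule forms:
  A -> BC (binary): 2 rules
  A -> a (terminal): 6 rules
Total = 2 + 6 = 8

8


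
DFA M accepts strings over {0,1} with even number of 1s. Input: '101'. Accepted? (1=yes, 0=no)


DFA has 2 states: q_even (start, accept=yes) and q_odd
Processing string '101' character by character:
  Position 0: read '1', 1-count=1 -> q_odd
  Position 1: read '0', 1-count=1 -> q_odd (no change)
  Position 2: read '1', 1-count=2 -> q_even
Final state: q_even, total 1s = 2 (even); the DFA requires an even count -> accept

1


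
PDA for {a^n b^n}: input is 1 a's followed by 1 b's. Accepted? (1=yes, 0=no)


Language requires equal numbers of a's and b's
PDA pushes for each 'a', pops for each 'b'
Number of a's = 1
Number of b's = 1
1 == 1 -> Accept

1


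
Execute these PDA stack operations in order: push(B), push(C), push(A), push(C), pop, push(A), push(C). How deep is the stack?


Tracing stack operations:
  push(B) -> stack = [B], depth=1
  push(C) -> stack = [B,C], depth=2
  push(A) -> stack = [B,C,A], depth=3
  push(C) -> stack = [B,C,A,C], depth=4
  pop -> removed C, stack = [B,C,A], depth=3
  push(A) -> stack = [B,C,A,A], depth=4
  push(C) -> stack = [B,C,A,A,C], depth=5
Final depth = 5

5


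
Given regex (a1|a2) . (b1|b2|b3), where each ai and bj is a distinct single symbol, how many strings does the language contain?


First group: 2 alternatives
Second group: 3 alternatives
Concatenation: each choice from group 1 pairs with each from group 2
Total = 2 x 3 = 6

6


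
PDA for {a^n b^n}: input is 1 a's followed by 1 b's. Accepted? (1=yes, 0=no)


Language requires equal numbers of a's and b's
PDA pushes for each 'a', pops for each 'b'
Number of a's = 1
Number of b's = 1
1 == 1 -> Accept

1


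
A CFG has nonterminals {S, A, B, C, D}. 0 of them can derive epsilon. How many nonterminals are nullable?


Nonterminals: {S, A, B, C, D}
A nonterminal is nullable if it can derive epsilon
Counting nullable nonterminals: 0
Total nullable = 0

0


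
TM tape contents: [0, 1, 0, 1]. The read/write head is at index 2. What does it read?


Tape: [0, 1, 0, 1]
Positions: 0 1 2 3
Values:    0 1 0 1
Head at position 2
tape[2] = 0

0


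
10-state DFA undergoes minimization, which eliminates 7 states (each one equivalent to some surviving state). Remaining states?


Original DFA: 10 states
Redundant states removed: 7
Minimized states = original - removed
= 10 - 7
= 3

3


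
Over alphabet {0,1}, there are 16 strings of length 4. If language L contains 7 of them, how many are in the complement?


Alphabet: {0,1}
String length: 4
Total strings of length 4 = 2^4 = 16
Strings in L = 7
Complement = total - |L|
= 16 - 7
= 9

9


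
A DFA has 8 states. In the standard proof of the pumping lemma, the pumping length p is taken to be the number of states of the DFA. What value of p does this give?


Pumping lemma for regular languages (standard proof):
Take p = |Q|, the number of DFA states.
Any string of length >= |Q| passes through |Q|+1 states while reading its first |Q| symbols,
so by pigeonhole some state repeats, giving the loop that can be pumped.
Here |Q| = 8
Therefore the proof uses p = 8

8


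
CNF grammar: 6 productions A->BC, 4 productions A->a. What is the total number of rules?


CNF allows two rule forms:
  A -> BC (binary): 6 rules
  A -> a (terminal): 4 rules
Total = 6 + 4 = 10

10


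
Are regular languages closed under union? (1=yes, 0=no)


Regular languages are closed under:
- Union (DFA product construction)
- Intersection (DFA product construction)
- Complement (swap accept/reject states)
- Concatenation (NFA construction)
- Kleene star (NFA construction)
union is in this list
Therefore: closed

1


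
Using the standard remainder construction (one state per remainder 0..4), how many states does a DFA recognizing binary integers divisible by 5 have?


Divisibility by 5 is tracked via the remainder mod 5: 0, 1, ..., 4
The construction assigns one state to each remainder
Number of remainders = 5

5


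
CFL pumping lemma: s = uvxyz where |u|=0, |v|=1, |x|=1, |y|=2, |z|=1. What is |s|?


|s| = |u| + |v| + |x| + |y| + |z|
= 0 + 1 + 1 + 2 + 1
= 1 + 1 + 3
= 2 + 3
= 5

5


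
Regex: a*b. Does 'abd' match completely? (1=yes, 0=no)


Pattern: a*b
String: 'abd'
Pattern requires: zero or more 'a's followed by exactly one 'b'
Found 1 leading 'a's
Remaining: 'bd'
Remaining is not 'b' -> no match
Result: 0

0


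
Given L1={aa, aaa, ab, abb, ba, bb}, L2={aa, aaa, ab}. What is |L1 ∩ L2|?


L1 = {aa, aaa, ab, abb, ba, bb}
L2 = {aa, aaa, ab}
Checking each string in L1 against L2:
  'aa': in L2? Yes
  'aaa': in L2? Yes
  'ab': in L2? Yes
  'abb': in L2? No
  'ba': in L2? No
  'bb': in L2? No
Intersection = {aa, aaa, ab}
|L1 ∩ L2| = 3

3


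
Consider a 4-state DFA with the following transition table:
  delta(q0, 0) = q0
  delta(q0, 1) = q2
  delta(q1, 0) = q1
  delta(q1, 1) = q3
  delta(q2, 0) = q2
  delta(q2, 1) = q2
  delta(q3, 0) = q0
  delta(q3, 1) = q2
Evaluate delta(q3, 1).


Looking up transition function:
delta(q3, 1) in the table
Row: q3, Column: 1
Result: q2

q2


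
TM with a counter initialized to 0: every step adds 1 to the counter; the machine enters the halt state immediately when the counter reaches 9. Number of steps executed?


Counter starts at 0. Counting sequence:
  Step 1: counter = 1
  Step 2: counter = 2
  Step 3: counter = 3
  Step 4: counter = 4
  Step 5: counter = 5
  Step 6: counter = 6
  ...
  Step 9: counter = 9
Counter reached 9 -> halt
Total steps = 9

9
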